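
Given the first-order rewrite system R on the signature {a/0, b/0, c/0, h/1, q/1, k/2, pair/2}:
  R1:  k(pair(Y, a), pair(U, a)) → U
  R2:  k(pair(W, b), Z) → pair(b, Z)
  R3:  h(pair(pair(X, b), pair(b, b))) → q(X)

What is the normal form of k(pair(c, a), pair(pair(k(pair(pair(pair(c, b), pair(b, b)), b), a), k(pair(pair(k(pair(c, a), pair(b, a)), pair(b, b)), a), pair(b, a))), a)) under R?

1. k(pair(c, a), pair(pair(k(pair(pair(pair(c, b), pair(b, b)), b), a), k(pair(pair(k(pair(c, a), pair(b, a)), pair(b, b)), a), pair(b, a))), a))  →  pair(k(pair(pair(pair(c, b), pair(b, b)), b), a), k(pair(pair(k(pair(c, a), pair(b, a)), pair(b, b)), a), pair(b, a)))   [R1 at ε]
2. pair(k(pair(pair(pair(c, b), pair(b, b)), b), a), k(pair(pair(k(pair(c, a), pair(b, a)), pair(b, b)), a), pair(b, a)))  →  pair(pair(b, a), k(pair(pair(k(pair(c, a), pair(b, a)), pair(b, b)), a), pair(b, a)))   [R2 at 1]
3. pair(pair(b, a), k(pair(pair(k(pair(c, a), pair(b, a)), pair(b, b)), a), pair(b, a)))  →  pair(pair(b, a), b)   [R1 at 2]

pair(pair(b, a), b)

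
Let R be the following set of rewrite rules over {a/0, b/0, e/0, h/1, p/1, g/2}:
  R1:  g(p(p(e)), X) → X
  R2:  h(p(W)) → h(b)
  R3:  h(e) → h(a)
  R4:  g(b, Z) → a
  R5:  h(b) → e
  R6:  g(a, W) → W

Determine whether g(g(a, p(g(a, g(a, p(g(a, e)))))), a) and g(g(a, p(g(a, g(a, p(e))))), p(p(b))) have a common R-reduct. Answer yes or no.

no — NF(t₁) = a, NF(t₂) = p(p(b))

Reduce t₁ = g(g(a, p(g(a, g(a, p(g(a, e)))))), a):
1. g(g(a, p(g(a, g(a, p(g(a, e)))))), a)  →  g(p(g(a, g(a, p(g(a, e))))), a)   [R6 at 1]
2. g(p(g(a, g(a, p(g(a, e))))), a)  →  g(p(g(a, p(g(a, e)))), a)   [R6 at 1.1]
3. g(p(g(a, p(g(a, e)))), a)  →  g(p(p(g(a, e))), a)   [R6 at 1.1]
4. g(p(p(g(a, e))), a)  →  g(p(p(e)), a)   [R6 at 1.1.1]
5. g(p(p(e)), a)  →  a   [R1 at ε]

Reduce t₂ = g(g(a, p(g(a, g(a, p(e))))), p(p(b))):
1. g(g(a, p(g(a, g(a, p(e))))), p(p(b)))  →  g(p(g(a, g(a, p(e)))), p(p(b)))   [R6 at 1]
2. g(p(g(a, g(a, p(e)))), p(p(b)))  →  g(p(g(a, p(e))), p(p(b)))   [R6 at 1.1]
3. g(p(g(a, p(e))), p(p(b)))  →  g(p(p(e)), p(p(b)))   [R6 at 1.1]
4. g(p(p(e)), p(p(b)))  →  p(p(b))   [R1 at ε]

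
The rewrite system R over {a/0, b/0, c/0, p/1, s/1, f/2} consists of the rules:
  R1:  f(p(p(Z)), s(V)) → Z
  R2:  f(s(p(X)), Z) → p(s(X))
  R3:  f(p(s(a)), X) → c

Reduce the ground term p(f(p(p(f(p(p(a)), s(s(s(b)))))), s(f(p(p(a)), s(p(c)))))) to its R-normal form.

1. p(f(p(p(f(p(p(a)), s(s(s(b)))))), s(f(p(p(a)), s(p(c))))))  →  p(f(p(p(a)), s(s(s(b)))))   [R1 at 1]
2. p(f(p(p(a)), s(s(s(b)))))  →  p(a)   [R1 at 1]

p(a)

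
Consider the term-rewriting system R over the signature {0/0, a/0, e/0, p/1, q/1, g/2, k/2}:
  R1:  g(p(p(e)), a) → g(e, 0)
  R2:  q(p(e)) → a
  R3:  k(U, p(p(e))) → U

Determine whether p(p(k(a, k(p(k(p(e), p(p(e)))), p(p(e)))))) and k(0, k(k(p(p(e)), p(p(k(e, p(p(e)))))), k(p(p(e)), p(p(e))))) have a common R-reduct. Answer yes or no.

Reduce t₁ = p(p(k(a, k(p(k(p(e), p(p(e)))), p(p(e)))))):
1. p(p(k(a, k(p(k(p(e), p(p(e)))), p(p(e))))))  →  p(p(k(a, p(k(p(e), p(p(e)))))))   [R3 at 1.1.2]
2. p(p(k(a, p(k(p(e), p(p(e)))))))  →  p(p(k(a, p(p(e)))))   [R3 at 1.1.2.1]
3. p(p(k(a, p(p(e)))))  →  p(p(a))   [R3 at 1.1]

Reduce t₂ = k(0, k(k(p(p(e)), p(p(k(e, p(p(e)))))), k(p(p(e)), p(p(e))))):
1. k(0, k(k(p(p(e)), p(p(k(e, p(p(e)))))), k(p(p(e)), p(p(e)))))  →  k(0, k(k(p(p(e)), p(p(e))), k(p(p(e)), p(p(e)))))   [R3 at 2.1.2.1.1]
2. k(0, k(k(p(p(e)), p(p(e))), k(p(p(e)), p(p(e)))))  →  k(0, k(p(p(e)), k(p(p(e)), p(p(e)))))   [R3 at 2.1]
3. k(0, k(p(p(e)), k(p(p(e)), p(p(e)))))  →  k(0, k(p(p(e)), p(p(e))))   [R3 at 2.2]
4. k(0, k(p(p(e)), p(p(e))))  →  k(0, p(p(e)))   [R3 at 2]
5. k(0, p(p(e)))  →  0   [R3 at ε]

no — NF(t₁) = p(p(a)), NF(t₂) = 0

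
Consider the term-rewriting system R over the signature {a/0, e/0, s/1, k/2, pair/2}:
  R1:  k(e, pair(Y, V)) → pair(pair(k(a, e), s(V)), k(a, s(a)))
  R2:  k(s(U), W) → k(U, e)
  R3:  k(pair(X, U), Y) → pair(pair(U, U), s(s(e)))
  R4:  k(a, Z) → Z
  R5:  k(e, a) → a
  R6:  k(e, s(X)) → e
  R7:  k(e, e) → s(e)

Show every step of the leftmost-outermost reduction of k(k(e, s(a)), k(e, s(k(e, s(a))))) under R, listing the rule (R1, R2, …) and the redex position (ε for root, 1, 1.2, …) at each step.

s(e)

1. k(k(e, s(a)), k(e, s(k(e, s(a)))))  →  k(e, k(e, s(k(e, s(a)))))   [R6 at 1]
2. k(e, k(e, s(k(e, s(a)))))  →  k(e, e)   [R6 at 2]
3. k(e, e)  →  s(e)   [R7 at ε]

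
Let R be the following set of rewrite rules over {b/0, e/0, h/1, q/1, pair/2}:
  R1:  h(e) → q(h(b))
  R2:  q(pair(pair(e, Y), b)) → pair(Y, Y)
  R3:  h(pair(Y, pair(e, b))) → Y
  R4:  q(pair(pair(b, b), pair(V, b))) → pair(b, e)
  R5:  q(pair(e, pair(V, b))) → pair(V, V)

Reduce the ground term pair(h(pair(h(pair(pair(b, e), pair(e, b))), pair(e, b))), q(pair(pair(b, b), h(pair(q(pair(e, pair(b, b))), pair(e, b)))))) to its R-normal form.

1. pair(h(pair(h(pair(pair(b, e), pair(e, b))), pair(e, b))), q(pair(pair(b, b), h(pair(q(pair(e, pair(b, b))), pair(e, b))))))  →  pair(h(pair(pair(b, e), pair(e, b))), q(pair(pair(b, b), h(pair(q(pair(e, pair(b, b))), pair(e, b))))))   [R3 at 1]
2. pair(h(pair(pair(b, e), pair(e, b))), q(pair(pair(b, b), h(pair(q(pair(e, pair(b, b))), pair(e, b))))))  →  pair(pair(b, e), q(pair(pair(b, b), h(pair(q(pair(e, pair(b, b))), pair(e, b))))))   [R3 at 1]
3. pair(pair(b, e), q(pair(pair(b, b), h(pair(q(pair(e, pair(b, b))), pair(e, b))))))  →  pair(pair(b, e), q(pair(pair(b, b), q(pair(e, pair(b, b))))))   [R3 at 2.1.2]
4. pair(pair(b, e), q(pair(pair(b, b), q(pair(e, pair(b, b))))))  →  pair(pair(b, e), q(pair(pair(b, b), pair(b, b))))   [R5 at 2.1.2]
5. pair(pair(b, e), q(pair(pair(b, b), pair(b, b))))  →  pair(pair(b, e), pair(b, e))   [R4 at 2]

pair(pair(b, e), pair(b, e))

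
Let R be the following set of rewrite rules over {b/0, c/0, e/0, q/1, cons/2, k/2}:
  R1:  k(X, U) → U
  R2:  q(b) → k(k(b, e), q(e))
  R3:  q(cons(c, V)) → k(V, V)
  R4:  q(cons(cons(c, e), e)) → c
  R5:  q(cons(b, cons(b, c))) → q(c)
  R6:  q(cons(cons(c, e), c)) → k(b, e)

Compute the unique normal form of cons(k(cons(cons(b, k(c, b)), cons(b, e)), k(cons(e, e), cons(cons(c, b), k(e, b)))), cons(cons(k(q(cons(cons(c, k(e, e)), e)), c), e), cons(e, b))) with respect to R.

cons(cons(cons(c, b), b), cons(cons(c, e), cons(e, b)))

1. cons(k(cons(cons(b, k(c, b)), cons(b, e)), k(cons(e, e), cons(cons(c, b), k(e, b)))), cons(cons(k(q(cons(cons(c, k(e, e)), e)), c), e), cons(e, b)))  →  cons(k(cons(e, e), cons(cons(c, b), k(e, b))), cons(cons(k(q(cons(cons(c, k(e, e)), e)), c), e), cons(e, b)))   [R1 at 1]
2. cons(k(cons(e, e), cons(cons(c, b), k(e, b))), cons(cons(k(q(cons(cons(c, k(e, e)), e)), c), e), cons(e, b)))  →  cons(cons(cons(c, b), k(e, b)), cons(cons(k(q(cons(cons(c, k(e, e)), e)), c), e), cons(e, b)))   [R1 at 1]
3. cons(cons(cons(c, b), k(e, b)), cons(cons(k(q(cons(cons(c, k(e, e)), e)), c), e), cons(e, b)))  →  cons(cons(cons(c, b), b), cons(cons(k(q(cons(cons(c, k(e, e)), e)), c), e), cons(e, b)))   [R1 at 1.2]
4. cons(cons(cons(c, b), b), cons(cons(k(q(cons(cons(c, k(e, e)), e)), c), e), cons(e, b)))  →  cons(cons(cons(c, b), b), cons(cons(c, e), cons(e, b)))   [R1 at 2.1.1]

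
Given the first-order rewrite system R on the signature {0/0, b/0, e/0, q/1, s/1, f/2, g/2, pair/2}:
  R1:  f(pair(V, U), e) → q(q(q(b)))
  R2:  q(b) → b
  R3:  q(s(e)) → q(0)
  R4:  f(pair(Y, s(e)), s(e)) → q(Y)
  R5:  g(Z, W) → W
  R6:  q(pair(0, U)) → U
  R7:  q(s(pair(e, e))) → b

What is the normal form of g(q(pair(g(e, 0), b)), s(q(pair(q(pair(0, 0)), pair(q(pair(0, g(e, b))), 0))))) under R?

1. g(q(pair(g(e, 0), b)), s(q(pair(q(pair(0, 0)), pair(q(pair(0, g(e, b))), 0)))))  →  s(q(pair(q(pair(0, 0)), pair(q(pair(0, g(e, b))), 0))))   [R5 at ε]
2. s(q(pair(q(pair(0, 0)), pair(q(pair(0, g(e, b))), 0))))  →  s(q(pair(0, pair(q(pair(0, g(e, b))), 0))))   [R6 at 1.1.1]
3. s(q(pair(0, pair(q(pair(0, g(e, b))), 0))))  →  s(pair(q(pair(0, g(e, b))), 0))   [R6 at 1]
4. s(pair(q(pair(0, g(e, b))), 0))  →  s(pair(g(e, b), 0))   [R6 at 1.1]
5. s(pair(g(e, b), 0))  →  s(pair(b, 0))   [R5 at 1.1]

s(pair(b, 0))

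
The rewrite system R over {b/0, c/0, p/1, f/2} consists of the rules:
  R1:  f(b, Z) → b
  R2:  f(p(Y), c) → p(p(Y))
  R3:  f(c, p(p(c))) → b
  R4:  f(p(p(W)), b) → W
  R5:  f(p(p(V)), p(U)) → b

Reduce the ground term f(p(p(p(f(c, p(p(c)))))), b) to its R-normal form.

p(b)

1. f(p(p(p(f(c, p(p(c)))))), b)  →  p(f(c, p(p(c))))   [R4 at ε]
2. p(f(c, p(p(c))))  →  p(b)   [R3 at 1]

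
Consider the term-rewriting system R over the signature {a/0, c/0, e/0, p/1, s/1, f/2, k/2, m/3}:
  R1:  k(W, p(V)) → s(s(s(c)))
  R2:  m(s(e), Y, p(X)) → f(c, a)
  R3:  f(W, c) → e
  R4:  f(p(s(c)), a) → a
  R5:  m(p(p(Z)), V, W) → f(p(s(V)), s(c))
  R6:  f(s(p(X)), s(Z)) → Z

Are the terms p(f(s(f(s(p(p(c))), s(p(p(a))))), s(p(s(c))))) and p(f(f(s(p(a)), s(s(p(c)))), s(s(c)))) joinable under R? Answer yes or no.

Reduce t₁ = p(f(s(f(s(p(p(c))), s(p(p(a))))), s(p(s(c))))):
1. p(f(s(f(s(p(p(c))), s(p(p(a))))), s(p(s(c)))))  →  p(f(s(p(p(a))), s(p(s(c)))))   [R6 at 1.1.1]
2. p(f(s(p(p(a))), s(p(s(c)))))  →  p(p(s(c)))   [R6 at 1]

Reduce t₂ = p(f(f(s(p(a)), s(s(p(c)))), s(s(c)))):
1. p(f(f(s(p(a)), s(s(p(c)))), s(s(c))))  →  p(f(s(p(c)), s(s(c))))   [R6 at 1.1]
2. p(f(s(p(c)), s(s(c))))  →  p(s(c))   [R6 at 1]

no — NF(t₁) = p(p(s(c))), NF(t₂) = p(s(c))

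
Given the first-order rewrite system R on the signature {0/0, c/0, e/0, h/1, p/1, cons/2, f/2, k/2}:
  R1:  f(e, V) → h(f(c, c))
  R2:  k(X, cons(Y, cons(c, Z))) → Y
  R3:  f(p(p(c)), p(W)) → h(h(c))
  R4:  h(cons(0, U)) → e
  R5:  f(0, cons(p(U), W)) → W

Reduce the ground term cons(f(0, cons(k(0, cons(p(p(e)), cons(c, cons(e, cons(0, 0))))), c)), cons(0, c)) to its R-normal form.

cons(c, cons(0, c))

1. cons(f(0, cons(k(0, cons(p(p(e)), cons(c, cons(e, cons(0, 0))))), c)), cons(0, c))  →  cons(f(0, cons(p(p(e)), c)), cons(0, c))   [R2 at 1.2.1]
2. cons(f(0, cons(p(p(e)), c)), cons(0, c))  →  cons(c, cons(0, c))   [R5 at 1]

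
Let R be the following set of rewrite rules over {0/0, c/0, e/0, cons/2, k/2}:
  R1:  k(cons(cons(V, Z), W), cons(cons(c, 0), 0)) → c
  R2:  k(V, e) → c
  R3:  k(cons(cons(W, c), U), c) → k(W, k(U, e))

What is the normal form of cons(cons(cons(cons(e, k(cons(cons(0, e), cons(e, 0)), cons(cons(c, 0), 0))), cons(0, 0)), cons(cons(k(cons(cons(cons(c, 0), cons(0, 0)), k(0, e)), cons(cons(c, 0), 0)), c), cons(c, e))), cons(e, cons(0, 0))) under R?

cons(cons(cons(cons(e, c), cons(0, 0)), cons(cons(c, c), cons(c, e))), cons(e, cons(0, 0)))

1. cons(cons(cons(cons(e, k(cons(cons(0, e), cons(e, 0)), cons(cons(c, 0), 0))), cons(0, 0)), cons(cons(k(cons(cons(cons(c, 0), cons(0, 0)), k(0, e)), cons(cons(c, 0), 0)), c), cons(c, e))), cons(e, cons(0, 0)))  →  cons(cons(cons(cons(e, c), cons(0, 0)), cons(cons(k(cons(cons(cons(c, 0), cons(0, 0)), k(0, e)), cons(cons(c, 0), 0)), c), cons(c, e))), cons(e, cons(0, 0)))   [R1 at 1.1.1.2]
2. cons(cons(cons(cons(e, c), cons(0, 0)), cons(cons(k(cons(cons(cons(c, 0), cons(0, 0)), k(0, e)), cons(cons(c, 0), 0)), c), cons(c, e))), cons(e, cons(0, 0)))  →  cons(cons(cons(cons(e, c), cons(0, 0)), cons(cons(c, c), cons(c, e))), cons(e, cons(0, 0)))   [R1 at 1.2.1.1]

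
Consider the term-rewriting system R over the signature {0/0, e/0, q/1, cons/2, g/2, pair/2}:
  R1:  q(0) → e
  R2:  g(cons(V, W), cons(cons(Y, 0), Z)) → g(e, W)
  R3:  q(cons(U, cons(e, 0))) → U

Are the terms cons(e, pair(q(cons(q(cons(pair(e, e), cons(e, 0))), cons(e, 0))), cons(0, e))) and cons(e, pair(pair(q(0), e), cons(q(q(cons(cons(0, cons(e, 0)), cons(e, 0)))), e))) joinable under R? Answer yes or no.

yes — NF(t₁) = cons(e, pair(pair(e, e), cons(0, e))), NF(t₂) = cons(e, pair(pair(e, e), cons(0, e)))

Reduce t₁ = cons(e, pair(q(cons(q(cons(pair(e, e), cons(e, 0))), cons(e, 0))), cons(0, e))):
1. cons(e, pair(q(cons(q(cons(pair(e, e), cons(e, 0))), cons(e, 0))), cons(0, e)))  →  cons(e, pair(q(cons(pair(e, e), cons(e, 0))), cons(0, e)))   [R3 at 2.1]
2. cons(e, pair(q(cons(pair(e, e), cons(e, 0))), cons(0, e)))  →  cons(e, pair(pair(e, e), cons(0, e)))   [R3 at 2.1]

Reduce t₂ = cons(e, pair(pair(q(0), e), cons(q(q(cons(cons(0, cons(e, 0)), cons(e, 0)))), e))):
1. cons(e, pair(pair(q(0), e), cons(q(q(cons(cons(0, cons(e, 0)), cons(e, 0)))), e)))  →  cons(e, pair(pair(e, e), cons(q(q(cons(cons(0, cons(e, 0)), cons(e, 0)))), e)))   [R1 at 2.1.1]
2. cons(e, pair(pair(e, e), cons(q(q(cons(cons(0, cons(e, 0)), cons(e, 0)))), e)))  →  cons(e, pair(pair(e, e), cons(q(cons(0, cons(e, 0))), e)))   [R3 at 2.2.1.1]
3. cons(e, pair(pair(e, e), cons(q(cons(0, cons(e, 0))), e)))  →  cons(e, pair(pair(e, e), cons(0, e)))   [R3 at 2.2.1]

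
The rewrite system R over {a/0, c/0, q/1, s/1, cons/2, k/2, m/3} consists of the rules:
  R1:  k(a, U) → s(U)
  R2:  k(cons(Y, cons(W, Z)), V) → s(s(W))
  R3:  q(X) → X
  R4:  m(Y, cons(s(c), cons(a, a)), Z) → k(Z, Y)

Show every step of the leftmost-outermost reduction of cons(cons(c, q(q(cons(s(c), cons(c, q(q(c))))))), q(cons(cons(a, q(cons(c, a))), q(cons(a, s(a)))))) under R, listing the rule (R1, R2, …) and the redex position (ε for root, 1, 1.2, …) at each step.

1. cons(cons(c, q(q(cons(s(c), cons(c, q(q(c))))))), q(cons(cons(a, q(cons(c, a))), q(cons(a, s(a))))))  →  cons(cons(c, q(cons(s(c), cons(c, q(q(c)))))), q(cons(cons(a, q(cons(c, a))), q(cons(a, s(a))))))   [R3 at 1.2]
2. cons(cons(c, q(cons(s(c), cons(c, q(q(c)))))), q(cons(cons(a, q(cons(c, a))), q(cons(a, s(a))))))  →  cons(cons(c, cons(s(c), cons(c, q(q(c))))), q(cons(cons(a, q(cons(c, a))), q(cons(a, s(a))))))   [R3 at 1.2]
3. cons(cons(c, cons(s(c), cons(c, q(q(c))))), q(cons(cons(a, q(cons(c, a))), q(cons(a, s(a))))))  →  cons(cons(c, cons(s(c), cons(c, q(c)))), q(cons(cons(a, q(cons(c, a))), q(cons(a, s(a))))))   [R3 at 1.2.2.2]
4. cons(cons(c, cons(s(c), cons(c, q(c)))), q(cons(cons(a, q(cons(c, a))), q(cons(a, s(a))))))  →  cons(cons(c, cons(s(c), cons(c, c))), q(cons(cons(a, q(cons(c, a))), q(cons(a, s(a))))))   [R3 at 1.2.2.2]
5. cons(cons(c, cons(s(c), cons(c, c))), q(cons(cons(a, q(cons(c, a))), q(cons(a, s(a))))))  →  cons(cons(c, cons(s(c), cons(c, c))), cons(cons(a, q(cons(c, a))), q(cons(a, s(a)))))   [R3 at 2]
6. cons(cons(c, cons(s(c), cons(c, c))), cons(cons(a, q(cons(c, a))), q(cons(a, s(a)))))  →  cons(cons(c, cons(s(c), cons(c, c))), cons(cons(a, cons(c, a)), q(cons(a, s(a)))))   [R3 at 2.1.2]
7. cons(cons(c, cons(s(c), cons(c, c))), cons(cons(a, cons(c, a)), q(cons(a, s(a)))))  →  cons(cons(c, cons(s(c), cons(c, c))), cons(cons(a, cons(c, a)), cons(a, s(a))))   [R3 at 2.2]

cons(cons(c, cons(s(c), cons(c, c))), cons(cons(a, cons(c, a)), cons(a, s(a))))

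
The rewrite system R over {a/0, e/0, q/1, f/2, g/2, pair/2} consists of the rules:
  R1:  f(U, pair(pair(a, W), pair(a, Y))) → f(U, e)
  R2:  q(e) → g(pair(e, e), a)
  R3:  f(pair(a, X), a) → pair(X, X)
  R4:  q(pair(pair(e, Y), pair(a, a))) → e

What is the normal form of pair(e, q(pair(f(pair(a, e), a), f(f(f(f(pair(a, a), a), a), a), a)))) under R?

1. pair(e, q(pair(f(pair(a, e), a), f(f(f(f(pair(a, a), a), a), a), a))))  →  pair(e, q(pair(pair(e, e), f(f(f(f(pair(a, a), a), a), a), a))))   [R3 at 2.1.1]
2. pair(e, q(pair(pair(e, e), f(f(f(f(pair(a, a), a), a), a), a))))  →  pair(e, q(pair(pair(e, e), f(f(f(pair(a, a), a), a), a))))   [R3 at 2.1.2.1.1.1]
3. pair(e, q(pair(pair(e, e), f(f(f(pair(a, a), a), a), a))))  →  pair(e, q(pair(pair(e, e), f(f(pair(a, a), a), a))))   [R3 at 2.1.2.1.1]
4. pair(e, q(pair(pair(e, e), f(f(pair(a, a), a), a))))  →  pair(e, q(pair(pair(e, e), f(pair(a, a), a))))   [R3 at 2.1.2.1]
5. pair(e, q(pair(pair(e, e), f(pair(a, a), a))))  →  pair(e, q(pair(pair(e, e), pair(a, a))))   [R3 at 2.1.2]
6. pair(e, q(pair(pair(e, e), pair(a, a))))  →  pair(e, e)   [R4 at 2]

pair(e, e)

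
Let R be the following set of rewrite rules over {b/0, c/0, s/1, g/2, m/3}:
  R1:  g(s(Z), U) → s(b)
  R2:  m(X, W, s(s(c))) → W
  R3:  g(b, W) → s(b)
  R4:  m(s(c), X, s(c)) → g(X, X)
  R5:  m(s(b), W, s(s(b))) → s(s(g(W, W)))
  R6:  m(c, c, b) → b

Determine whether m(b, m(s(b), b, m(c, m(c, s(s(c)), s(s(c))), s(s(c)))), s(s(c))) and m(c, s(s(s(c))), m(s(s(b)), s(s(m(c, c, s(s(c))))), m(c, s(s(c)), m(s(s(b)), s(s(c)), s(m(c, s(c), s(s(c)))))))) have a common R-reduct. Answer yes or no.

Reduce t₁ = m(b, m(s(b), b, m(c, m(c, s(s(c)), s(s(c))), s(s(c)))), s(s(c))):
1. m(b, m(s(b), b, m(c, m(c, s(s(c)), s(s(c))), s(s(c)))), s(s(c)))  →  m(s(b), b, m(c, m(c, s(s(c)), s(s(c))), s(s(c))))   [R2 at ε]
2. m(s(b), b, m(c, m(c, s(s(c)), s(s(c))), s(s(c))))  →  m(s(b), b, m(c, s(s(c)), s(s(c))))   [R2 at 3]
3. m(s(b), b, m(c, s(s(c)), s(s(c))))  →  m(s(b), b, s(s(c)))   [R2 at 3]
4. m(s(b), b, s(s(c)))  →  b   [R2 at ε]

Reduce t₂ = m(c, s(s(s(c))), m(s(s(b)), s(s(m(c, c, s(s(c))))), m(c, s(s(c)), m(s(s(b)), s(s(c)), s(m(c, s(c), s(s(c)))))))):
1. m(c, s(s(s(c))), m(s(s(b)), s(s(m(c, c, s(s(c))))), m(c, s(s(c)), m(s(s(b)), s(s(c)), s(m(c, s(c), s(s(c))))))))  →  m(c, s(s(s(c))), m(s(s(b)), s(s(c)), m(c, s(s(c)), m(s(s(b)), s(s(c)), s(m(c, s(c), s(s(c))))))))   [R2 at 3.2.1.1]
2. m(c, s(s(s(c))), m(s(s(b)), s(s(c)), m(c, s(s(c)), m(s(s(b)), s(s(c)), s(m(c, s(c), s(s(c))))))))  →  m(c, s(s(s(c))), m(s(s(b)), s(s(c)), m(c, s(s(c)), m(s(s(b)), s(s(c)), s(s(c))))))   [R2 at 3.3.3.3.1]
3. m(c, s(s(s(c))), m(s(s(b)), s(s(c)), m(c, s(s(c)), m(s(s(b)), s(s(c)), s(s(c))))))  →  m(c, s(s(s(c))), m(s(s(b)), s(s(c)), m(c, s(s(c)), s(s(c)))))   [R2 at 3.3.3]
4. m(c, s(s(s(c))), m(s(s(b)), s(s(c)), m(c, s(s(c)), s(s(c)))))  →  m(c, s(s(s(c))), m(s(s(b)), s(s(c)), s(s(c))))   [R2 at 3.3]
5. m(c, s(s(s(c))), m(s(s(b)), s(s(c)), s(s(c))))  →  m(c, s(s(s(c))), s(s(c)))   [R2 at 3]
6. m(c, s(s(s(c))), s(s(c)))  →  s(s(s(c)))   [R2 at ε]

no — NF(t₁) = b, NF(t₂) = s(s(s(c)))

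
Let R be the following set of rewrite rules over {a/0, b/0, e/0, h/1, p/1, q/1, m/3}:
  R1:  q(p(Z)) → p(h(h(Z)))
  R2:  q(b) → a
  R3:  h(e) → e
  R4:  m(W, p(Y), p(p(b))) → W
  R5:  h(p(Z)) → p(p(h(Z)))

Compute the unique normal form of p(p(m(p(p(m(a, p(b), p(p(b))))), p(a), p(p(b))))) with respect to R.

p(p(p(p(a))))

1. p(p(m(p(p(m(a, p(b), p(p(b))))), p(a), p(p(b)))))  →  p(p(p(p(m(a, p(b), p(p(b)))))))   [R4 at 1.1]
2. p(p(p(p(m(a, p(b), p(p(b)))))))  →  p(p(p(p(a))))   [R4 at 1.1.1.1]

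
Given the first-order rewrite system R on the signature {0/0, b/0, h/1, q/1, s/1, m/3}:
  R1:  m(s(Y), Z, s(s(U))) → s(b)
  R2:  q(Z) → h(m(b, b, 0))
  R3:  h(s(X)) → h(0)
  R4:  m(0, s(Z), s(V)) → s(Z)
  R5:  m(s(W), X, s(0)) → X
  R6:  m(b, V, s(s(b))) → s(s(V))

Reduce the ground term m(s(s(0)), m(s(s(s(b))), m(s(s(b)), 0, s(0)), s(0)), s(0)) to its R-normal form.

0

1. m(s(s(0)), m(s(s(s(b))), m(s(s(b)), 0, s(0)), s(0)), s(0))  →  m(s(s(s(b))), m(s(s(b)), 0, s(0)), s(0))   [R5 at ε]
2. m(s(s(s(b))), m(s(s(b)), 0, s(0)), s(0))  →  m(s(s(b)), 0, s(0))   [R5 at ε]
3. m(s(s(b)), 0, s(0))  →  0   [R5 at ε]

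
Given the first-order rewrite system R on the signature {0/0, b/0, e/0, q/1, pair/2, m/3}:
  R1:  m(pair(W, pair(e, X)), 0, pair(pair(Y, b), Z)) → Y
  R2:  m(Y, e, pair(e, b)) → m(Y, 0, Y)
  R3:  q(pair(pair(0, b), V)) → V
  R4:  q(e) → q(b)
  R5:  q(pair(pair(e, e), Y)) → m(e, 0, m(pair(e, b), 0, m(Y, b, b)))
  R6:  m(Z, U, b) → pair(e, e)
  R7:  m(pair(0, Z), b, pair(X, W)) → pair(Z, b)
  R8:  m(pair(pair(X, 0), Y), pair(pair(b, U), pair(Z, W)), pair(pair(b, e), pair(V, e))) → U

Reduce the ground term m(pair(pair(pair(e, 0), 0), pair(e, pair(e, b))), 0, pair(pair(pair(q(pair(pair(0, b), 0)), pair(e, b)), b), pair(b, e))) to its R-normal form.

pair(0, pair(e, b))

1. m(pair(pair(pair(e, 0), 0), pair(e, pair(e, b))), 0, pair(pair(pair(q(pair(pair(0, b), 0)), pair(e, b)), b), pair(b, e)))  →  pair(q(pair(pair(0, b), 0)), pair(e, b))   [R1 at ε]
2. pair(q(pair(pair(0, b), 0)), pair(e, b))  →  pair(0, pair(e, b))   [R3 at 1]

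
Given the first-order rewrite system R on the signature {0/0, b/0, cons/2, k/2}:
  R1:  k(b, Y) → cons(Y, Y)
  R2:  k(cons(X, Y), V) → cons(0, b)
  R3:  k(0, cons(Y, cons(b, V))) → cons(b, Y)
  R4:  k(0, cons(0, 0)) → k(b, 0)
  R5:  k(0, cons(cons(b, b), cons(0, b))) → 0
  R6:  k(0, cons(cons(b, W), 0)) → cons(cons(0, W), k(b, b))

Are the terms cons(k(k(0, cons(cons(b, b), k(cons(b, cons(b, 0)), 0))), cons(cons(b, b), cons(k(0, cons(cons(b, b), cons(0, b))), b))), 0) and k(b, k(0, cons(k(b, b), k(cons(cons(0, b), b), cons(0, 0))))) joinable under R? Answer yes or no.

yes — NF(t₁) = cons(0, 0), NF(t₂) = cons(0, 0)

Reduce t₁ = cons(k(k(0, cons(cons(b, b), k(cons(b, cons(b, 0)), 0))), cons(cons(b, b), cons(k(0, cons(cons(b, b), cons(0, b))), b))), 0):
1. cons(k(k(0, cons(cons(b, b), k(cons(b, cons(b, 0)), 0))), cons(cons(b, b), cons(k(0, cons(cons(b, b), cons(0, b))), b))), 0)  →  cons(k(k(0, cons(cons(b, b), cons(0, b))), cons(cons(b, b), cons(k(0, cons(cons(b, b), cons(0, b))), b))), 0)   [R2 at 1.1.2.2]
2. cons(k(k(0, cons(cons(b, b), cons(0, b))), cons(cons(b, b), cons(k(0, cons(cons(b, b), cons(0, b))), b))), 0)  →  cons(k(0, cons(cons(b, b), cons(k(0, cons(cons(b, b), cons(0, b))), b))), 0)   [R5 at 1.1]
3. cons(k(0, cons(cons(b, b), cons(k(0, cons(cons(b, b), cons(0, b))), b))), 0)  →  cons(k(0, cons(cons(b, b), cons(0, b))), 0)   [R5 at 1.2.2.1]
4. cons(k(0, cons(cons(b, b), cons(0, b))), 0)  →  cons(0, 0)   [R5 at 1]

Reduce t₂ = k(b, k(0, cons(k(b, b), k(cons(cons(0, b), b), cons(0, 0))))):
1. k(b, k(0, cons(k(b, b), k(cons(cons(0, b), b), cons(0, 0)))))  →  cons(k(0, cons(k(b, b), k(cons(cons(0, b), b), cons(0, 0)))), k(0, cons(k(b, b), k(cons(cons(0, b), b), cons(0, 0)))))   [R1 at ε]
2. cons(k(0, cons(k(b, b), k(cons(cons(0, b), b), cons(0, 0)))), k(0, cons(k(b, b), k(cons(cons(0, b), b), cons(0, 0)))))  →  cons(k(0, cons(cons(b, b), k(cons(cons(0, b), b), cons(0, 0)))), k(0, cons(k(b, b), k(cons(cons(0, b), b), cons(0, 0)))))   [R1 at 1.2.1]
3. cons(k(0, cons(cons(b, b), k(cons(cons(0, b), b), cons(0, 0)))), k(0, cons(k(b, b), k(cons(cons(0, b), b), cons(0, 0)))))  →  cons(k(0, cons(cons(b, b), cons(0, b))), k(0, cons(k(b, b), k(cons(cons(0, b), b), cons(0, 0)))))   [R2 at 1.2.2]
4. cons(k(0, cons(cons(b, b), cons(0, b))), k(0, cons(k(b, b), k(cons(cons(0, b), b), cons(0, 0)))))  →  cons(0, k(0, cons(k(b, b), k(cons(cons(0, b), b), cons(0, 0)))))   [R5 at 1]
5. cons(0, k(0, cons(k(b, b), k(cons(cons(0, b), b), cons(0, 0)))))  →  cons(0, k(0, cons(cons(b, b), k(cons(cons(0, b), b), cons(0, 0)))))   [R1 at 2.2.1]
6. cons(0, k(0, cons(cons(b, b), k(cons(cons(0, b), b), cons(0, 0)))))  →  cons(0, k(0, cons(cons(b, b), cons(0, b))))   [R2 at 2.2.2]
7. cons(0, k(0, cons(cons(b, b), cons(0, b))))  →  cons(0, 0)   [R5 at 2]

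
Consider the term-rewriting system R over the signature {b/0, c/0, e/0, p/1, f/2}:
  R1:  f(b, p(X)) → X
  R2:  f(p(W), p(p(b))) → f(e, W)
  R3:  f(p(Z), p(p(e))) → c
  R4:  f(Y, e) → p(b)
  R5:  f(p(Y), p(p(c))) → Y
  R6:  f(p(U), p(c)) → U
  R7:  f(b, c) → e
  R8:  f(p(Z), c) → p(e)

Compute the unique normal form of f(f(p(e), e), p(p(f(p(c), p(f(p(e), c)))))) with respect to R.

1. f(f(p(e), e), p(p(f(p(c), p(f(p(e), c))))))  →  f(p(b), p(p(f(p(c), p(f(p(e), c))))))   [R4 at 1]
2. f(p(b), p(p(f(p(c), p(f(p(e), c))))))  →  f(p(b), p(p(f(p(c), p(p(e))))))   [R8 at 2.1.1.2.1]
3. f(p(b), p(p(f(p(c), p(p(e))))))  →  f(p(b), p(p(c)))   [R3 at 2.1.1]
4. f(p(b), p(p(c)))  →  b   [R5 at ε]

b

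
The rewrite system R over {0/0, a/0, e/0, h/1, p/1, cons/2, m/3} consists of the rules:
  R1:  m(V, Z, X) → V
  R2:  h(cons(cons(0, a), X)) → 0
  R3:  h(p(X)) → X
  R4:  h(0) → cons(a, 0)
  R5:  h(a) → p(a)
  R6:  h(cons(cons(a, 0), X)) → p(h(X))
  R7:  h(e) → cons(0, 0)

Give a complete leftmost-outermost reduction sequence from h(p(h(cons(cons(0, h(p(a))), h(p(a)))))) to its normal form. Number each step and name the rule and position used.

1. h(p(h(cons(cons(0, h(p(a))), h(p(a))))))  →  h(cons(cons(0, h(p(a))), h(p(a))))   [R3 at ε]
2. h(cons(cons(0, h(p(a))), h(p(a))))  →  h(cons(cons(0, a), h(p(a))))   [R3 at 1.1.2]
3. h(cons(cons(0, a), h(p(a))))  →  0   [R2 at ε]

0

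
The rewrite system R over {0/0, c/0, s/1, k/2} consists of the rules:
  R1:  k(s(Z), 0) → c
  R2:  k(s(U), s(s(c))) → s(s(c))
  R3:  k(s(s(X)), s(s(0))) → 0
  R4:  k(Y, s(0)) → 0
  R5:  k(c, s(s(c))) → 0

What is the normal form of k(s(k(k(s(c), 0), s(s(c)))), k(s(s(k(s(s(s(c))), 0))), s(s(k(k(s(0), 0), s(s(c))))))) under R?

c

1. k(s(k(k(s(c), 0), s(s(c)))), k(s(s(k(s(s(s(c))), 0))), s(s(k(k(s(0), 0), s(s(c)))))))  →  k(s(k(c, s(s(c)))), k(s(s(k(s(s(s(c))), 0))), s(s(k(k(s(0), 0), s(s(c)))))))   [R1 at 1.1.1]
2. k(s(k(c, s(s(c)))), k(s(s(k(s(s(s(c))), 0))), s(s(k(k(s(0), 0), s(s(c)))))))  →  k(s(0), k(s(s(k(s(s(s(c))), 0))), s(s(k(k(s(0), 0), s(s(c)))))))   [R5 at 1.1]
3. k(s(0), k(s(s(k(s(s(s(c))), 0))), s(s(k(k(s(0), 0), s(s(c)))))))  →  k(s(0), k(s(s(c)), s(s(k(k(s(0), 0), s(s(c)))))))   [R1 at 2.1.1.1]
4. k(s(0), k(s(s(c)), s(s(k(k(s(0), 0), s(s(c)))))))  →  k(s(0), k(s(s(c)), s(s(k(c, s(s(c)))))))   [R1 at 2.2.1.1.1]
5. k(s(0), k(s(s(c)), s(s(k(c, s(s(c)))))))  →  k(s(0), k(s(s(c)), s(s(0))))   [R5 at 2.2.1.1]
6. k(s(0), k(s(s(c)), s(s(0))))  →  k(s(0), 0)   [R3 at 2]
7. k(s(0), 0)  →  c   [R1 at ε]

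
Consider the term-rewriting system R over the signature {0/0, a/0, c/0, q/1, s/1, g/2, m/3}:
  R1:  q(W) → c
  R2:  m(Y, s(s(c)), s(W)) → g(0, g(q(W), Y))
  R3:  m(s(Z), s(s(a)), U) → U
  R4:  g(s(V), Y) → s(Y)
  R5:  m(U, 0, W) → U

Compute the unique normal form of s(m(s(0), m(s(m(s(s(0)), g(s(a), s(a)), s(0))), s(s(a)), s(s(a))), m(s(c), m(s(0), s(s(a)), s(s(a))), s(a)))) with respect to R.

1. s(m(s(0), m(s(m(s(s(0)), g(s(a), s(a)), s(0))), s(s(a)), s(s(a))), m(s(c), m(s(0), s(s(a)), s(s(a))), s(a))))  →  s(m(s(0), s(s(a)), m(s(c), m(s(0), s(s(a)), s(s(a))), s(a))))   [R3 at 1.2]
2. s(m(s(0), s(s(a)), m(s(c), m(s(0), s(s(a)), s(s(a))), s(a))))  →  s(m(s(c), m(s(0), s(s(a)), s(s(a))), s(a)))   [R3 at 1]
3. s(m(s(c), m(s(0), s(s(a)), s(s(a))), s(a)))  →  s(m(s(c), s(s(a)), s(a)))   [R3 at 1.2]
4. s(m(s(c), s(s(a)), s(a)))  →  s(s(a))   [R3 at 1]

s(s(a))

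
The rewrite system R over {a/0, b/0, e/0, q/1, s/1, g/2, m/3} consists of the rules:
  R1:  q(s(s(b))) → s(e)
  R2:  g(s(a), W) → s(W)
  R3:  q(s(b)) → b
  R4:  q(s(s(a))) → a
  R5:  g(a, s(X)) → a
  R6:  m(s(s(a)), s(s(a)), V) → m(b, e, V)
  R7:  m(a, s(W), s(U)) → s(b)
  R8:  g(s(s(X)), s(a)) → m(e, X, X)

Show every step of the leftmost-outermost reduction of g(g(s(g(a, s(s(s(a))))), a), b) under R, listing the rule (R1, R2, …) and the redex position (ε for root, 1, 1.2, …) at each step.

s(b)

1. g(g(s(g(a, s(s(s(a))))), a), b)  →  g(g(s(a), a), b)   [R5 at 1.1.1]
2. g(g(s(a), a), b)  →  g(s(a), b)   [R2 at 1]
3. g(s(a), b)  →  s(b)   [R2 at ε]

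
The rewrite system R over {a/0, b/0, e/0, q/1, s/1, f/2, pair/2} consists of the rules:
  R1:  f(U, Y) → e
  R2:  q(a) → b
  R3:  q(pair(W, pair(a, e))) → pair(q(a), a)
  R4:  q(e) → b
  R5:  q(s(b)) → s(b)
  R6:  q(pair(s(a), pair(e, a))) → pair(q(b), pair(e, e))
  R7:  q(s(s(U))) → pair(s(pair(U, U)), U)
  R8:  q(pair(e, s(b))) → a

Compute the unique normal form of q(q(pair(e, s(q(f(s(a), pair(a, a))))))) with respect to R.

1. q(q(pair(e, s(q(f(s(a), pair(a, a)))))))  →  q(q(pair(e, s(q(e)))))   [R1 at 1.1.2.1.1]
2. q(q(pair(e, s(q(e)))))  →  q(q(pair(e, s(b))))   [R4 at 1.1.2.1]
3. q(q(pair(e, s(b))))  →  q(a)   [R8 at 1]
4. q(a)  →  b   [R2 at ε]

b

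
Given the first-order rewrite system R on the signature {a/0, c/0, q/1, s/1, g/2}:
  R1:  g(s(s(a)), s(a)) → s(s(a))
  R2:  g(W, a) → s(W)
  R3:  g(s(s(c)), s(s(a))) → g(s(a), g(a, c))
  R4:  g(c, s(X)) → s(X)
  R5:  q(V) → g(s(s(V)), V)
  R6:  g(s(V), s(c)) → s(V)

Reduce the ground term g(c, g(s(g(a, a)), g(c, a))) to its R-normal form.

s(s(a))

1. g(c, g(s(g(a, a)), g(c, a)))  →  g(c, g(s(s(a)), g(c, a)))   [R2 at 2.1.1]
2. g(c, g(s(s(a)), g(c, a)))  →  g(c, g(s(s(a)), s(c)))   [R2 at 2.2]
3. g(c, g(s(s(a)), s(c)))  →  g(c, s(s(a)))   [R6 at 2]
4. g(c, s(s(a)))  →  s(s(a))   [R4 at ε]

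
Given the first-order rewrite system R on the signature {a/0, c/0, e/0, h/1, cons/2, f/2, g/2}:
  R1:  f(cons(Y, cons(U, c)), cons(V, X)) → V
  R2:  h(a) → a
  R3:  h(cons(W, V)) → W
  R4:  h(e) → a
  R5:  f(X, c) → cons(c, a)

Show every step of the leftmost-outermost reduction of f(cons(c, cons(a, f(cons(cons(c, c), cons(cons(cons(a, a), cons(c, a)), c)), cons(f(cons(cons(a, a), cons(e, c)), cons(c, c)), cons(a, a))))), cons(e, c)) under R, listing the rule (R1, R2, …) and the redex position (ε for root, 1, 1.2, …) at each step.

e

1. f(cons(c, cons(a, f(cons(cons(c, c), cons(cons(cons(a, a), cons(c, a)), c)), cons(f(cons(cons(a, a), cons(e, c)), cons(c, c)), cons(a, a))))), cons(e, c))  →  f(cons(c, cons(a, f(cons(cons(a, a), cons(e, c)), cons(c, c)))), cons(e, c))   [R1 at 1.2.2]
2. f(cons(c, cons(a, f(cons(cons(a, a), cons(e, c)), cons(c, c)))), cons(e, c))  →  f(cons(c, cons(a, c)), cons(e, c))   [R1 at 1.2.2]
3. f(cons(c, cons(a, c)), cons(e, c))  →  e   [R1 at ε]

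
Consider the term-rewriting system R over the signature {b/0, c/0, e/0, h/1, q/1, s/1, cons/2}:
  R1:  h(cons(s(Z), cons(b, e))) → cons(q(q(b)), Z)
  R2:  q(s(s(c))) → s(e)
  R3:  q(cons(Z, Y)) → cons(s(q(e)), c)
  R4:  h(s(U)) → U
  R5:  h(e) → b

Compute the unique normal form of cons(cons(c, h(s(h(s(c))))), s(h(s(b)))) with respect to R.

1. cons(cons(c, h(s(h(s(c))))), s(h(s(b))))  →  cons(cons(c, h(s(c))), s(h(s(b))))   [R4 at 1.2]
2. cons(cons(c, h(s(c))), s(h(s(b))))  →  cons(cons(c, c), s(h(s(b))))   [R4 at 1.2]
3. cons(cons(c, c), s(h(s(b))))  →  cons(cons(c, c), s(b))   [R4 at 2.1]

cons(cons(c, c), s(b))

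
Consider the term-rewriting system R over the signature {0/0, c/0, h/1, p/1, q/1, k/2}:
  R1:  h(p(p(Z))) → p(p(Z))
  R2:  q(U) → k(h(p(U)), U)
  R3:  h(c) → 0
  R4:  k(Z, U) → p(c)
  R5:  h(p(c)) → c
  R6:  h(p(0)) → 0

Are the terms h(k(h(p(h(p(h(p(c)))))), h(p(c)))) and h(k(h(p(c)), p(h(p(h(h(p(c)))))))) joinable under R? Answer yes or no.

Reduce t₁ = h(k(h(p(h(p(h(p(c)))))), h(p(c)))):
1. h(k(h(p(h(p(h(p(c)))))), h(p(c))))  →  h(p(c))   [R4 at 1]
2. h(p(c))  →  c   [R5 at ε]

Reduce t₂ = h(k(h(p(c)), p(h(p(h(h(p(c)))))))):
1. h(k(h(p(c)), p(h(p(h(h(p(c))))))))  →  h(p(c))   [R4 at 1]
2. h(p(c))  →  c   [R5 at ε]

yes — NF(t₁) = c, NF(t₂) = c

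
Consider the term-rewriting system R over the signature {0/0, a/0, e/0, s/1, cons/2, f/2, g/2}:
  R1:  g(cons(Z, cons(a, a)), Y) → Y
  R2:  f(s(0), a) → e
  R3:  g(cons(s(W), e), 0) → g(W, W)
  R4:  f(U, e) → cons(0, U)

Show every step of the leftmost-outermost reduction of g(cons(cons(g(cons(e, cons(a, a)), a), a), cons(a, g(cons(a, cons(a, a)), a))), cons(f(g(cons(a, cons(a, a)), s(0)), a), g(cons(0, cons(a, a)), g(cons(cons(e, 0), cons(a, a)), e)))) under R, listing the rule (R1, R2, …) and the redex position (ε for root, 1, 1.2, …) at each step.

1. g(cons(cons(g(cons(e, cons(a, a)), a), a), cons(a, g(cons(a, cons(a, a)), a))), cons(f(g(cons(a, cons(a, a)), s(0)), a), g(cons(0, cons(a, a)), g(cons(cons(e, 0), cons(a, a)), e))))  →  g(cons(cons(a, a), cons(a, g(cons(a, cons(a, a)), a))), cons(f(g(cons(a, cons(a, a)), s(0)), a), g(cons(0, cons(a, a)), g(cons(cons(e, 0), cons(a, a)), e))))   [R1 at 1.1.1]
2. g(cons(cons(a, a), cons(a, g(cons(a, cons(a, a)), a))), cons(f(g(cons(a, cons(a, a)), s(0)), a), g(cons(0, cons(a, a)), g(cons(cons(e, 0), cons(a, a)), e))))  →  g(cons(cons(a, a), cons(a, a)), cons(f(g(cons(a, cons(a, a)), s(0)), a), g(cons(0, cons(a, a)), g(cons(cons(e, 0), cons(a, a)), e))))   [R1 at 1.2.2]
3. g(cons(cons(a, a), cons(a, a)), cons(f(g(cons(a, cons(a, a)), s(0)), a), g(cons(0, cons(a, a)), g(cons(cons(e, 0), cons(a, a)), e))))  →  cons(f(g(cons(a, cons(a, a)), s(0)), a), g(cons(0, cons(a, a)), g(cons(cons(e, 0), cons(a, a)), e)))   [R1 at ε]
4. cons(f(g(cons(a, cons(a, a)), s(0)), a), g(cons(0, cons(a, a)), g(cons(cons(e, 0), cons(a, a)), e)))  →  cons(f(s(0), a), g(cons(0, cons(a, a)), g(cons(cons(e, 0), cons(a, a)), e)))   [R1 at 1.1]
5. cons(f(s(0), a), g(cons(0, cons(a, a)), g(cons(cons(e, 0), cons(a, a)), e)))  →  cons(e, g(cons(0, cons(a, a)), g(cons(cons(e, 0), cons(a, a)), e)))   [R2 at 1]
6. cons(e, g(cons(0, cons(a, a)), g(cons(cons(e, 0), cons(a, a)), e)))  →  cons(e, g(cons(cons(e, 0), cons(a, a)), e))   [R1 at 2]
7. cons(e, g(cons(cons(e, 0), cons(a, a)), e))  →  cons(e, e)   [R1 at 2]

cons(e, e)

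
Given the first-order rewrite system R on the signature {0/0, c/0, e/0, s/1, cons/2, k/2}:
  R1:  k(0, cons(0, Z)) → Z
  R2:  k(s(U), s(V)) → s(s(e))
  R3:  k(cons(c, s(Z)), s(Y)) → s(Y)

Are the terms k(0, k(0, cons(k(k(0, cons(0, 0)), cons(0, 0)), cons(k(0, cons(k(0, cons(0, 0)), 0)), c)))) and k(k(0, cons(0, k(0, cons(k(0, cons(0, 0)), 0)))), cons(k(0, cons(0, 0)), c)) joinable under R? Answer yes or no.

yes — NF(t₁) = c, NF(t₂) = c

Reduce t₁ = k(0, k(0, cons(k(k(0, cons(0, 0)), cons(0, 0)), cons(k(0, cons(k(0, cons(0, 0)), 0)), c)))):
1. k(0, k(0, cons(k(k(0, cons(0, 0)), cons(0, 0)), cons(k(0, cons(k(0, cons(0, 0)), 0)), c))))  →  k(0, k(0, cons(k(0, cons(0, 0)), cons(k(0, cons(k(0, cons(0, 0)), 0)), c))))   [R1 at 2.2.1.1]
2. k(0, k(0, cons(k(0, cons(0, 0)), cons(k(0, cons(k(0, cons(0, 0)), 0)), c))))  →  k(0, k(0, cons(0, cons(k(0, cons(k(0, cons(0, 0)), 0)), c))))   [R1 at 2.2.1]
3. k(0, k(0, cons(0, cons(k(0, cons(k(0, cons(0, 0)), 0)), c))))  →  k(0, cons(k(0, cons(k(0, cons(0, 0)), 0)), c))   [R1 at 2]
4. k(0, cons(k(0, cons(k(0, cons(0, 0)), 0)), c))  →  k(0, cons(k(0, cons(0, 0)), c))   [R1 at 2.1.2.1]
5. k(0, cons(k(0, cons(0, 0)), c))  →  k(0, cons(0, c))   [R1 at 2.1]
6. k(0, cons(0, c))  →  c   [R1 at ε]

Reduce t₂ = k(k(0, cons(0, k(0, cons(k(0, cons(0, 0)), 0)))), cons(k(0, cons(0, 0)), c)):
1. k(k(0, cons(0, k(0, cons(k(0, cons(0, 0)), 0)))), cons(k(0, cons(0, 0)), c))  →  k(k(0, cons(k(0, cons(0, 0)), 0)), cons(k(0, cons(0, 0)), c))   [R1 at 1]
2. k(k(0, cons(k(0, cons(0, 0)), 0)), cons(k(0, cons(0, 0)), c))  →  k(k(0, cons(0, 0)), cons(k(0, cons(0, 0)), c))   [R1 at 1.2.1]
3. k(k(0, cons(0, 0)), cons(k(0, cons(0, 0)), c))  →  k(0, cons(k(0, cons(0, 0)), c))   [R1 at 1]
4. k(0, cons(k(0, cons(0, 0)), c))  →  k(0, cons(0, c))   [R1 at 2.1]
5. k(0, cons(0, c))  →  c   [R1 at ε]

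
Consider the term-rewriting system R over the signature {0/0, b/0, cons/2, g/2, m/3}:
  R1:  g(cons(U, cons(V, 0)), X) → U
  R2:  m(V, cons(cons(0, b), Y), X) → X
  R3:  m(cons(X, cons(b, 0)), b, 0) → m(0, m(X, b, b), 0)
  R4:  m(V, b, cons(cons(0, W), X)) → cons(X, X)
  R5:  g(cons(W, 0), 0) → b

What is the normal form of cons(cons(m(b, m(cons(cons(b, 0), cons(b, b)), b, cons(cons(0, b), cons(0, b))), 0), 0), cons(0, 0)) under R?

1. cons(cons(m(b, m(cons(cons(b, 0), cons(b, b)), b, cons(cons(0, b), cons(0, b))), 0), 0), cons(0, 0))  →  cons(cons(m(b, cons(cons(0, b), cons(0, b)), 0), 0), cons(0, 0))   [R4 at 1.1.2]
2. cons(cons(m(b, cons(cons(0, b), cons(0, b)), 0), 0), cons(0, 0))  →  cons(cons(0, 0), cons(0, 0))   [R2 at 1.1]

cons(cons(0, 0), cons(0, 0))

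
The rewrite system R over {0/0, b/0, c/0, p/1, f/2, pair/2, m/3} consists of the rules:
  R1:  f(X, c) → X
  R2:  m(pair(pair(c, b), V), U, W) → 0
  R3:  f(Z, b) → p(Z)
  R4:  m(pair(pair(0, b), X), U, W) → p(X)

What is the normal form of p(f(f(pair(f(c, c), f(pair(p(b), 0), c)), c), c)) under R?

p(pair(c, pair(p(b), 0)))

1. p(f(f(pair(f(c, c), f(pair(p(b), 0), c)), c), c))  →  p(f(pair(f(c, c), f(pair(p(b), 0), c)), c))   [R1 at 1]
2. p(f(pair(f(c, c), f(pair(p(b), 0), c)), c))  →  p(pair(f(c, c), f(pair(p(b), 0), c)))   [R1 at 1]
3. p(pair(f(c, c), f(pair(p(b), 0), c)))  →  p(pair(c, f(pair(p(b), 0), c)))   [R1 at 1.1]
4. p(pair(c, f(pair(p(b), 0), c)))  →  p(pair(c, pair(p(b), 0)))   [R1 at 1.2]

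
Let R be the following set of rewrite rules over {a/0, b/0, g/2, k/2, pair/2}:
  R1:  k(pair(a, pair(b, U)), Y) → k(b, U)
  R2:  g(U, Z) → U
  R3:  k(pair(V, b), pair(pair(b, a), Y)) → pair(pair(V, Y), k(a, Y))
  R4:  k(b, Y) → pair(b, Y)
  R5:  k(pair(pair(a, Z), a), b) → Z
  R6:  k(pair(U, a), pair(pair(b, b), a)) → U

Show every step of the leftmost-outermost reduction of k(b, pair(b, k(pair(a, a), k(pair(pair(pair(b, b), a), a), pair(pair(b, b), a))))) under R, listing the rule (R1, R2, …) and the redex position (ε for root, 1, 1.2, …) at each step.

pair(b, pair(b, a))

1. k(b, pair(b, k(pair(a, a), k(pair(pair(pair(b, b), a), a), pair(pair(b, b), a)))))  →  pair(b, pair(b, k(pair(a, a), k(pair(pair(pair(b, b), a), a), pair(pair(b, b), a)))))   [R4 at ε]
2. pair(b, pair(b, k(pair(a, a), k(pair(pair(pair(b, b), a), a), pair(pair(b, b), a)))))  →  pair(b, pair(b, k(pair(a, a), pair(pair(b, b), a))))   [R6 at 2.2.2]
3. pair(b, pair(b, k(pair(a, a), pair(pair(b, b), a))))  →  pair(b, pair(b, a))   [R6 at 2.2]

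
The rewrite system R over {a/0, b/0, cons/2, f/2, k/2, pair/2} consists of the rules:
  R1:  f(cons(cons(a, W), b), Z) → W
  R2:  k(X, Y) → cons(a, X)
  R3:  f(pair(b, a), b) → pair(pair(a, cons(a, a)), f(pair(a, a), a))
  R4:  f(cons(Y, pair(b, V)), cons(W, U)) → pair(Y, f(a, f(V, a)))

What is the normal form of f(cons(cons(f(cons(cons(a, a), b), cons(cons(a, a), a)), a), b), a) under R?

a

1. f(cons(cons(f(cons(cons(a, a), b), cons(cons(a, a), a)), a), b), a)  →  f(cons(cons(a, a), b), a)   [R1 at 1.1.1]
2. f(cons(cons(a, a), b), a)  →  a   [R1 at ε]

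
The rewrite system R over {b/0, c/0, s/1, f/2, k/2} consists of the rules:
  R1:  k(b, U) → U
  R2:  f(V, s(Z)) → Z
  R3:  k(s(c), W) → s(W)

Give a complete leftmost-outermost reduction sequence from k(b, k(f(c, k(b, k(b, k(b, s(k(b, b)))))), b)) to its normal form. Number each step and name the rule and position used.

1. k(b, k(f(c, k(b, k(b, k(b, s(k(b, b)))))), b))  →  k(f(c, k(b, k(b, k(b, s(k(b, b)))))), b)   [R1 at ε]
2. k(f(c, k(b, k(b, k(b, s(k(b, b)))))), b)  →  k(f(c, k(b, k(b, s(k(b, b))))), b)   [R1 at 1.2]
3. k(f(c, k(b, k(b, s(k(b, b))))), b)  →  k(f(c, k(b, s(k(b, b)))), b)   [R1 at 1.2]
4. k(f(c, k(b, s(k(b, b)))), b)  →  k(f(c, s(k(b, b))), b)   [R1 at 1.2]
5. k(f(c, s(k(b, b))), b)  →  k(k(b, b), b)   [R2 at 1]
6. k(k(b, b), b)  →  k(b, b)   [R1 at 1]
7. k(b, b)  →  b   [R1 at ε]

b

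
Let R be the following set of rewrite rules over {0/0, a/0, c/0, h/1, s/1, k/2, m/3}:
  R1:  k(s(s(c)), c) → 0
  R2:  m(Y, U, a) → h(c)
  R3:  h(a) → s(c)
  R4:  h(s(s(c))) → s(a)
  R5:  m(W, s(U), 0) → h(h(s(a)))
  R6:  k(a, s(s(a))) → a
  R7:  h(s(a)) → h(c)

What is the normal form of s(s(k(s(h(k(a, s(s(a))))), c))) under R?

1. s(s(k(s(h(k(a, s(s(a))))), c)))  →  s(s(k(s(h(a)), c)))   [R6 at 1.1.1.1.1]
2. s(s(k(s(h(a)), c)))  →  s(s(k(s(s(c)), c)))   [R3 at 1.1.1.1]
3. s(s(k(s(s(c)), c)))  →  s(s(0))   [R1 at 1.1]

s(s(0))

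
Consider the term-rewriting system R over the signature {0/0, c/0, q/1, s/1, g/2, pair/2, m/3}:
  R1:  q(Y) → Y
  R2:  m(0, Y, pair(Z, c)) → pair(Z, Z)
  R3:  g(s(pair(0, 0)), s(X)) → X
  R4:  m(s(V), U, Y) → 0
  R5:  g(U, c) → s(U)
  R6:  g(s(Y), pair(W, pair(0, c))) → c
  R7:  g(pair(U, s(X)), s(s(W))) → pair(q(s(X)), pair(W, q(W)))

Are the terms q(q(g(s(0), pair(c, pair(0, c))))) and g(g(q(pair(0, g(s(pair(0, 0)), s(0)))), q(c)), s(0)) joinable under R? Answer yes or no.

Reduce t₁ = q(q(g(s(0), pair(c, pair(0, c))))):
1. q(q(g(s(0), pair(c, pair(0, c)))))  →  q(g(s(0), pair(c, pair(0, c))))   [R1 at ε]
2. q(g(s(0), pair(c, pair(0, c))))  →  g(s(0), pair(c, pair(0, c)))   [R1 at ε]
3. g(s(0), pair(c, pair(0, c)))  →  c   [R6 at ε]

Reduce t₂ = g(g(q(pair(0, g(s(pair(0, 0)), s(0)))), q(c)), s(0)):
1. g(g(q(pair(0, g(s(pair(0, 0)), s(0)))), q(c)), s(0))  →  g(g(pair(0, g(s(pair(0, 0)), s(0))), q(c)), s(0))   [R1 at 1.1]
2. g(g(pair(0, g(s(pair(0, 0)), s(0))), q(c)), s(0))  →  g(g(pair(0, 0), q(c)), s(0))   [R3 at 1.1.2]
3. g(g(pair(0, 0), q(c)), s(0))  →  g(g(pair(0, 0), c), s(0))   [R1 at 1.2]
4. g(g(pair(0, 0), c), s(0))  →  g(s(pair(0, 0)), s(0))   [R5 at 1]
5. g(s(pair(0, 0)), s(0))  →  0   [R3 at ε]

no — NF(t₁) = c, NF(t₂) = 0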